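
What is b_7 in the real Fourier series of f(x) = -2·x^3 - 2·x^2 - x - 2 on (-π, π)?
b_7 = (1/π) ∫_{-π}^{π} f(x)·sin(7x) dx.
Evaluate the integral (use parity and integration by parts as needed): b_7 = -4·π^2/7 - 74/343.

Final answer: -4·π^2/7 - 74/343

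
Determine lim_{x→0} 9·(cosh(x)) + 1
Direct substitution at x = 0 gives 10.

Final answer: 10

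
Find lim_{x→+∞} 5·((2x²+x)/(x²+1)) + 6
Evaluate the dominant behaviour as x → +∞; each term tends to a finite value or vanishes.
Limit = 16.

Final answer: 16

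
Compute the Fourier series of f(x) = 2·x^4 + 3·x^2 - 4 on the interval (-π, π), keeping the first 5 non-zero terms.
(84 - 16·π^2)·cos(x) + (-3 + 4·π^2)·cos(2·x) + (-16·π^2/9 - 4/27)·cos(3·x) + (3/8 + π^2)·cos(4·x) - 4 + π^2 + 2·π^4/5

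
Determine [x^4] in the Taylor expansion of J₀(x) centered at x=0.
Expand to order 4: J₀(x) = x^4/64 - x^2/4 + 1 + O(x^5).
The coefficient of x^4 is 1/64.

Final answer: 1/64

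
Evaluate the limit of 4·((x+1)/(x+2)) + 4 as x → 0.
Direct substitution at x = 0 gives 6.

Final answer: 6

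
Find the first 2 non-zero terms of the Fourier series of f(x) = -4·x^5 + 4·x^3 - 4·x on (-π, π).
(-1016 - 8·π^4 + 168·π^2)·sin(x) + (-24·π^2 + 40 + 4·π^4)·sin(2·x)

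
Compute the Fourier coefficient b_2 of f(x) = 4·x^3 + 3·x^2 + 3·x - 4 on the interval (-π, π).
b_2 = (1/π) ∫_{-π}^{π} f(x)·sin(2x) dx.
Evaluate the integral (use parity and integration by parts as needed): b_2 = 3 - 4·π^2.

Final answer: 3 - 4·π^2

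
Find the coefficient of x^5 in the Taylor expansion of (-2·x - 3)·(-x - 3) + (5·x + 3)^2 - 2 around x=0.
Expand to order 5: (-2·x - 3)·(-x - 3) + (5·x + 3)^2 - 2 = 27·x^2 + 39·x + 16 + O(x^6).
The coefficient of x^5 is 0.

Final answer: 0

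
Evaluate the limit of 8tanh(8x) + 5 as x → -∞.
Evaluate the dominant behaviour as x → -∞; each term tends to a finite value or vanishes.
Limit = -3.

Final answer: -3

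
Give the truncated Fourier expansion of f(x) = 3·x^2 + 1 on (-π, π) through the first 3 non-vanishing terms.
-12·cos(x) + 3·cos(2·x) + 1 + π^2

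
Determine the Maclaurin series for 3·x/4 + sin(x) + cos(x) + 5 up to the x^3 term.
-x^3/6 - x^2/2 + 7·x/4 + 6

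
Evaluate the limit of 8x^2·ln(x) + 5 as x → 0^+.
The product is a 0·∞ indeterminate form at x → 0⁺.
Rewrite the product as 8·ln(x) / x^(-2) and apply L'Hôpital, or use the standard hierarchy x^(-2) ≫ |ln x| as x → 0⁺.
The indeterminate product → 0, so the limit = 5.

Final answer: 5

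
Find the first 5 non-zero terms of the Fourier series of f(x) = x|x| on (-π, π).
(-8 + 2·π^2)·sin(x)/π - π·sin(2·x) + (-8 + 18·π^2)·sin(3·x)/(27·π) - π·sin(4·x)/2 + (-8 + 50·π^2)·sin(5·x)/(125·π)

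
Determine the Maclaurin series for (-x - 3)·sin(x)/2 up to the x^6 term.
-x^6/240 - x^5/80 + x^4/12 + x^3/4 - x^2/2 - 3·x/2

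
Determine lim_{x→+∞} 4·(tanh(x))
Evaluate the dominant behaviour as x → +∞; each term tends to a finite value or vanishes.
Limit = 4.

Final answer: 4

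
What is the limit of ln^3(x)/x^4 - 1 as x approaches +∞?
The quotient is an ∞/∞ indeterminate form as x → +∞.
The polynomial denominator x^4 dominates the logarithmic numerator (any positive power of x ≫ ln^3(x) as x → ∞), so the quotient → 0.
Adding the constant: 0 - 1 = -1. Limit = -1.

Final answer: -1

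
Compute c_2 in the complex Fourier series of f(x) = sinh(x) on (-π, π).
Compute the real Fourier coefficients first: a_2 = 0, b_2 = -4·sinh(π)/(5·π).
Then c_2 = (a_2 − i·b_2)/2 = 2·i·sinh(π)/(5·π).

Final answer: 2·i·sinh(π)/(5·π)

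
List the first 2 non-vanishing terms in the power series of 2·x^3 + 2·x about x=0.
2·x^3 + 2·x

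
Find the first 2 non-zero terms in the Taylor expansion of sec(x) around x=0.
x^2/2 + 1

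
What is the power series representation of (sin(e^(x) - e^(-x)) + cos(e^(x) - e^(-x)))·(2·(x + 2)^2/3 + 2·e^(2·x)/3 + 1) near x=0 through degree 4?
-52·x^4/9 - 67·x^3/9 + 4·x^2/3 + 38·x/3 + 13/3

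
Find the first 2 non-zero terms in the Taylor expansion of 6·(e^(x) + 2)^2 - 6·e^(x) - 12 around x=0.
30·x + 36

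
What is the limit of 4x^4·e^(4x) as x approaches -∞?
This is a 0·∞ indeterminate form at x → -∞.
Rewrite the product as 4x^4 / e^(-4x) (an ∞/∞ form) and apply L'Hôpital, or use the standard hierarchy e^(4|x|) ≫ |x^4| as x → -∞.
The indeterminate product → 0, so the limit = 0.

Final answer: 0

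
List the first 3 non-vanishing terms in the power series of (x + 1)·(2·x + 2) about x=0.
2·x^2 + 4·x + 2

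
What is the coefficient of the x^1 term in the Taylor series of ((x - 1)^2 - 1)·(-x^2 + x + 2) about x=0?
Expand to order 1: ((x - 1)^2 - 1)·(-x^2 + x + 2) = -4·x + O(x^2).
The coefficient of x^1 is -4.

Final answer: -4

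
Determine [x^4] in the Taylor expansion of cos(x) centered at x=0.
Expand to order 4: cos(x) = x^4/24 - x^2/2 + 1 + O(x^5).
The coefficient of x^4 is 1/24.

Final answer: 1/24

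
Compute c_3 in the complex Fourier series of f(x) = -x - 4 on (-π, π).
Compute the real Fourier coefficients first: a_3 = 0, b_3 = -2/3.
Then c_3 = (a_3 − i·b_3)/2 = i/3.

Final answer: i/3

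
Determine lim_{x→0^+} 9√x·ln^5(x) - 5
The product is a 0·∞ indeterminate form at x → 0⁺.
Rewrite the product as 9·ln^5(x) / x^(-1/2) and apply L'Hôpital, or use the standard hierarchy x^(-1/2) ≫ |ln x|^5 as x → 0⁺.
The indeterminate product → 0, so the limit = -5.

Final answer: -5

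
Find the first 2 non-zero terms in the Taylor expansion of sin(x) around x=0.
-x^3/6 + x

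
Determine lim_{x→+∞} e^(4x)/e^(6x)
This is an ∞/∞ indeterminate form as x → +∞.
Rewrite e^(4x)/e^(6x) = e^((4−6)x) = e^(-2x); the exponent coefficient is -2 < 0 so e^(-2x) → 0.
Limit = 0.

Final answer: 0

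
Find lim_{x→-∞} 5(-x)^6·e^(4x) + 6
The product is a 0·∞ indeterminate form at x → -∞.
Rewrite the product as 5(-x)^6 / e^(-4x) (an ∞/∞ form) and apply L'Hôpital, or use the standard hierarchy e^(4|x|) ≫ |(-x)^6| as x → -∞.
The indeterminate product → 0, so the limit = 6.

Final answer: 6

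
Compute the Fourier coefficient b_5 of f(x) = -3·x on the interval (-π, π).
b_5 = (1/π) ∫_{-π}^{π} f(x)·sin(5x) dx.
Evaluate the integral (use parity and integration by parts as needed): b_5 = -6/5.

Final answer: -6/5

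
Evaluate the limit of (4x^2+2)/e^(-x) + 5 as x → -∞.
The quotient is an ∞/∞ indeterminate form as x → -∞.
Compare growth rates of the dominant terms (exponentials ≫ polynomials ≫ logarithms), or apply L'Hôpital's rule; the quotient → 0.
Adding the constant: 0 + 5 = 5. Limit = 5.

Final answer: 5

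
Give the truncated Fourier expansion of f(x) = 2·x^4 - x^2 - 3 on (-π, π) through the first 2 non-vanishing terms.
(100 - 16·π^2)·cos(x) - π^2/3 - 3 + 2·π^4/5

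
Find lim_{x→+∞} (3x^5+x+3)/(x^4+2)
This is an ∞/∞ indeterminate form as x → +∞.
Divide numerator and denominator by x^5 and let the lower-order terms vanish; the numerator's degree 5 exceeds the denominator's degree 4, so the quotient diverges.
Limit = ∞.

Final answer: ∞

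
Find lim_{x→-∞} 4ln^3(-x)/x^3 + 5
The quotient is an ∞/∞ indeterminate form as x → -∞.
Compare growth rates of the dominant terms (exponentials ≫ polynomials ≫ logarithms), or apply L'Hôpital's rule; the quotient → 0.
Adding the constant: 0 + 5 = 5. Limit = 5.

Final answer: 5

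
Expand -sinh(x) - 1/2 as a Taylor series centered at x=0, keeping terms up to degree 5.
-x^5/120 - x^3/6 - x - 1/2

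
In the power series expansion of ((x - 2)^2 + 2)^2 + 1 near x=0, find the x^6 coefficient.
Expand to order 6: ((x - 2)^2 + 2)^2 + 1 = x^4 - 8·x^3 + 28·x^2 - 48·x + 37 + O(x^7).
The coefficient of x^6 is 0.

Final answer: 0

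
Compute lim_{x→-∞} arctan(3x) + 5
Evaluate the dominant behaviour as x → -∞; each term tends to a finite value or vanishes.
Limit = 5 - π/2.

Final answer: 5 - π/2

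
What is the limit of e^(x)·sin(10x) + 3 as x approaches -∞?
Evaluate the dominant behaviour as x → -∞; each term tends to a finite value or vanishes.
Limit = 3.

Final answer: 3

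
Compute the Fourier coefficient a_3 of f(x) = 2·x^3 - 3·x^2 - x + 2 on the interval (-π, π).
a_3 = (1/π) ∫_{-π}^{π} f(x)·cos(3x) dx.
Evaluate the integral (use parity and integration by parts as needed): a_3 = 4/3.

Final answer: 4/3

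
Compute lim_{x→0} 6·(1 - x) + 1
Direct substitution at x = 0 gives 7.

Final answer: 7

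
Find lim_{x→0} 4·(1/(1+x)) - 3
Direct substitution at x = 0 gives 1.

Final answer: 1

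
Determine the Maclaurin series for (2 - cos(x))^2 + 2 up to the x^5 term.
x^4/6 + x^2 + 3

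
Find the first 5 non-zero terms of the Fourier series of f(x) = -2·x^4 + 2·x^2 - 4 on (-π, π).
(-104 + 16·π^2)·cos(x) + (8 - 4·π^2)·cos(2·x) + (-56/27 + 16·π^2/9)·cos(3·x) + (7/8 - π^2)·cos(4·x) - 2·π^4/5 - 4 + 2·π^2/3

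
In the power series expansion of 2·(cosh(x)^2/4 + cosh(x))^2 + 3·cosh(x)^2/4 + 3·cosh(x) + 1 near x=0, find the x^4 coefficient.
Expand to order 4: 2·(cosh(x)^2/4 + cosh(x))^2 + 3·cosh(x)^2/4 + 3·cosh(x) + 1 = 17·x^4/8 + 6·x^2 + 63/8 + O(x^5).
The coefficient of x^4 is 17/8.

Final answer: 17/8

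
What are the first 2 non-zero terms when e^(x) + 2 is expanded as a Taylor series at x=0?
x + 3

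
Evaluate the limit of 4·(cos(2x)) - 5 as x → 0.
Direct substitution at x = 0 gives -1.

Final answer: -1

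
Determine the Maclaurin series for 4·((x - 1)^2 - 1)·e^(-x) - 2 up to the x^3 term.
-8·x^3 + 12·x^2 - 8·x - 2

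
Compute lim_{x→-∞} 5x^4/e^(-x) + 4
The quotient is an ∞/∞ indeterminate form as x → -∞.
Compare growth rates of the dominant terms (exponentials ≫ polynomials ≫ logarithms), or apply L'Hôpital's rule; the quotient → 0.
Adding the constant: 0 + 4 = 4. Limit = 4.

Final answer: 4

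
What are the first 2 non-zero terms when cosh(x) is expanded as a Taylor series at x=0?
x^2/2 + 1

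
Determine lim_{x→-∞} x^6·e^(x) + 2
The product is a 0·∞ indeterminate form at x → -∞.
Rewrite the product as x^6 / e^(-x) (an ∞/∞ form) and apply L'Hôpital, or use the standard hierarchy e^(|x|) ≫ |x^6| as x → -∞.
The indeterminate product → 0, so the limit = 2.

Final answer: 2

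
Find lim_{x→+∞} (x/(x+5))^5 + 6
As x → +∞: x/(x+5) = 1/(1 + 5/x) → 1, and the 5th power of a limit-1 base also → 1; with the additive constant, 1 + 6 = 7.
Limit = 7.

Final answer: 7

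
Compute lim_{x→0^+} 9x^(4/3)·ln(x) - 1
The product is a 0·∞ indeterminate form at x → 0⁺.
Rewrite the product as 9·ln(x) / x^(-4/3) and apply L'Hôpital, or use the standard hierarchy x^(-4/3) ≫ |ln x| as x → 0⁺.
The indeterminate product → 0, so the limit = -1.

Final answer: -1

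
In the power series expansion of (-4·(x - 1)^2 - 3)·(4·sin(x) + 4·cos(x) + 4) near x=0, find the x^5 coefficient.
Expand to order 5: (-4·(x - 1)^2 - 3)·(4·sin(x) + 4·cos(x) + 4) = 113·x^5/30 + 3·x^4/2 - 82·x^3/3 + 14·x^2 + 36·x - 56 + O(x^6).
The coefficient of x^5 is 113/30.

Final answer: 113/30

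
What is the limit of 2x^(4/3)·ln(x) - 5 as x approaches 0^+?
The product is a 0·∞ indeterminate form at x → 0⁺.
Rewrite the product as 2·ln(x) / x^(-4/3) and apply L'Hôpital, or use the standard hierarchy x^(-4/3) ≫ |ln x| as x → 0⁺.
The indeterminate product → 0, so the limit = -5.

Final answer: -5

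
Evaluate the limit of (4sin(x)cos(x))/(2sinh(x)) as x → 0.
Both numerator and denominator → 0 as x → 0; this is a 0/0 indeterminate form.
Expand each to leading order near x = 0: numerator ~ 4·x, denominator ~ 2·x.
The limit of the ratio is 2.

Final answer: 2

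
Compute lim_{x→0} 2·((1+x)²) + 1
Direct substitution at x = 0 gives 3.

Final answer: 3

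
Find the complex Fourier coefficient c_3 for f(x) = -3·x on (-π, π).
Compute the real Fourier coefficients first: a_3 = 0, b_3 = -2.
Then c_3 = (a_3 − i·b_3)/2 = i.

Final answer: i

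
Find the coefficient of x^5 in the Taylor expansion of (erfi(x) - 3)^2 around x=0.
Expand to order 5: (erfi(x) - 3)^2 = -6·x^5/(5·√(π)) + 8·x^4/(3·π) - 4·x^3/√(π) + 4·x^2/π - 12·x/√(π) + 9 + O(x^6).
The coefficient of x^5 is -6/(5·√(π)).

Final answer: -6/(5·√(π))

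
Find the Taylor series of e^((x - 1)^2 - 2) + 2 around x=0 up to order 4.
19·x^4·e^(-1)/6 - 10·x^3·e^(-1)/3 + 3·x^2·e^(-1) - 2·x·e^(-1) + e^(-1) + 2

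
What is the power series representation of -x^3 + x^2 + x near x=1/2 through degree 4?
5/8 + 5·(x - 1/2)/4 - (x - 1/2)^2/2 - (x - 1/2)^3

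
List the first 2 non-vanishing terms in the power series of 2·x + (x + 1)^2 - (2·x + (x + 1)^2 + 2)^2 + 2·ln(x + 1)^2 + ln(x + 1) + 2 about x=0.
-19·x - 6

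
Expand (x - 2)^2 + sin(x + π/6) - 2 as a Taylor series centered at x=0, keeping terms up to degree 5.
√(3)·x^5/240 + x^4/48 - √(3)·x^3/12 + 3·x^2/4 + x·(-4 + √(3)/2) + 5/2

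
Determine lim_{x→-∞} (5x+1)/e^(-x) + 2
The quotient is an ∞/∞ indeterminate form as x → -∞.
Compare growth rates of the dominant terms (exponentials ≫ polynomials ≫ logarithms), or apply L'Hôpital's rule; the quotient → 0.
Adding the constant: 0 + 2 = 2. Limit = 2.

Final answer: 2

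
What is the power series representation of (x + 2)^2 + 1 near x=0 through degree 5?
x^2 + 4·x + 5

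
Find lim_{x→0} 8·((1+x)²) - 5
Direct substitution at x = 0 gives 3.

Final answer: 3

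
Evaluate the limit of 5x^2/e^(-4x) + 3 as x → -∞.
The quotient is an ∞/∞ indeterminate form as x → -∞.
Compare growth rates of the dominant terms (exponentials ≫ polynomials ≫ logarithms), or apply L'Hôpital's rule; the quotient → 0.
Adding the constant: 0 + 3 = 3. Limit = 3.

Final answer: 3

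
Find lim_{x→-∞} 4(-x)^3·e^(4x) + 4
The product is a 0·∞ indeterminate form at x → -∞.
Rewrite the product as 4(-x)^3 / e^(-4x) (an ∞/∞ form) and apply L'Hôpital, or use the standard hierarchy e^(4|x|) ≫ |(-x)^3| as x → -∞.
The indeterminate product → 0, so the limit = 4.

Final answer: 4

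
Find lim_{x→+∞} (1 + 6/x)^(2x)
As x → +∞: write (1 + 6/x)^(2x) = ((1 + 6/x)^x)^2 → (e^6)^2 = e^12.
Limit = e^(12).

Final answer: e^(12)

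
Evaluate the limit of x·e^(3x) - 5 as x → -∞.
The product is a 0·∞ indeterminate form at x → -∞.
Rewrite the product as x / e^(-3x) (an ∞/∞ form) and apply L'Hôpital, or use the standard hierarchy e^(3|x|) ≫ |x| as x → -∞.
The indeterminate product → 0, so the limit = -5.

Final answer: -5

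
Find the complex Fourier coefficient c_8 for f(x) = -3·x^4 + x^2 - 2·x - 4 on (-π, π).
Compute the real Fourier coefficients first: a_8 = 25/256 - 3·π^2/8, b_8 = 1/2.
Then c_8 = (a_8 − i·b_8)/2 = -3·π^2/16 + 25/512 - i/4.

Final answer: -3·π^2/16 + 25/512 - i/4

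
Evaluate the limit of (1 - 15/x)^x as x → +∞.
As x → +∞: this is the defining limit (1 - 15/x)^x → e^(-15).
Limit = e^(-15).

Final answer: e^(-15)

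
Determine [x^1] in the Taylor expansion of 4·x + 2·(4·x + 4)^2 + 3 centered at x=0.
Expand to order 1: 4·x + 2·(4·x + 4)^2 + 3 = 68·x + 35 + O(x^2).
The coefficient of x^1 is 68.

Final answer: 68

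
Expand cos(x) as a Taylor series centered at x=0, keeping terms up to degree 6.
-x^6/720 + x^4/24 - x^2/2 + 1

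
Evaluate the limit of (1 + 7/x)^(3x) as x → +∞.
As x → +∞: write (1 + 7/x)^(3x) = ((1 + 7/x)^x)^3 → (e^7)^3 = e^21.
Limit = e^(21).

Final answer: e^(21)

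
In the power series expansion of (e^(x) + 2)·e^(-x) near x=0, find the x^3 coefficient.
Expand to order 3: (e^(x) + 2)·e^(-x) = -x^3/3 + x^2 - 2·x + 3 + O(x^4).
The coefficient of x^3 is -1/3.

Final answer: -1/3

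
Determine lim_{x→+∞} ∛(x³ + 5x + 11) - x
This is an ∞ − ∞ indeterminate form.
Multiply by (A² + AB + B²)/(A² + AB + B²) where A = ∛(x³+5x + 11), B = x to use A³ − B³ = (A−B)(A²+AB+B²); the x³ terms cancel, leaving (5x + 11)/(A²+AB+B²) with denominator ~ 3x², so the limit is 0.
Limit = 0.

Final answer: 0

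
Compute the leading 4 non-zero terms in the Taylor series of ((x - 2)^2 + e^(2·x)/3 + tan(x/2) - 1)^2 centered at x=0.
-335·x^3/54 + 689·x^2/36 - 170·x/9 + 100/9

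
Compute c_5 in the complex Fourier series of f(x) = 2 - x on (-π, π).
Compute the real Fourier coefficients first: a_5 = 0, b_5 = -2/5.
Then c_5 = (a_5 − i·b_5)/2 = i/5.

Final answer: i/5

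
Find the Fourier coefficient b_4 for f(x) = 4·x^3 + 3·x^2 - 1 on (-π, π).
b_4 = (1/π) ∫_{-π}^{π} f(x)·sin(4x) dx.
Evaluate the integral (use parity and integration by parts as needed): b_4 = 3/4 - 2·π^2.

Final answer: 3/4 - 2·π^2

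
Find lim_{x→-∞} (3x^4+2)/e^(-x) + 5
The quotient is an ∞/∞ indeterminate form as x → -∞.
Compare growth rates of the dominant terms (exponentials ≫ polynomials ≫ logarithms), or apply L'Hôpital's rule; the quotient → 0.
Adding the constant: 0 + 5 = 5. Limit = 5.

Final answer: 5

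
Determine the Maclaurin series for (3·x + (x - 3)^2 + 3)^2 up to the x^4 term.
x^4 - 6·x^3 + 33·x^2 - 72·x + 144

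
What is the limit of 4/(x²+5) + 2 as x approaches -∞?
Evaluate the dominant behaviour as x → -∞; each term tends to a finite value or vanishes.
Limit = 2.

Final answer: 2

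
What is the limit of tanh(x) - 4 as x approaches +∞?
Evaluate the dominant behaviour as x → +∞; each term tends to a finite value or vanishes.
Limit = -3.

Final answer: -3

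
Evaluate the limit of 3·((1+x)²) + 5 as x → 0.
Direct substitution at x = 0 gives 8.

Final answer: 8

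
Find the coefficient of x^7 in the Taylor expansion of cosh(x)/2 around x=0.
Expand to order 7: cosh(x)/2 = x^6/1440 + x^4/48 + x^2/4 + 1/2 + O(x^8).
The coefficient of x^7 is 0.

Final answer: 0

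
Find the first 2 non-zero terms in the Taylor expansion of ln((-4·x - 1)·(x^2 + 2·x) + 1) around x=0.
-11·x^2 - 2·x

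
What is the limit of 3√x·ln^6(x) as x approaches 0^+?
This is a 0·∞ indeterminate form at x → 0⁺.
Rewrite the product as 3·ln^6(x) / x^(-1/2) and apply L'Hôpital, or use the standard hierarchy x^(-1/2) ≫ |ln x|^6 as x → 0⁺.
The indeterminate product → 0, so the limit = 0.

Final answer: 0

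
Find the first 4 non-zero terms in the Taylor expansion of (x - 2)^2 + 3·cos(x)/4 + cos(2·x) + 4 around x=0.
67·x^4/96 - 11·x^2/8 - 4·x + 39/4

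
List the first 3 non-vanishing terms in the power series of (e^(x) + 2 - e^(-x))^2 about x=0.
4·x^2 + 8·x + 4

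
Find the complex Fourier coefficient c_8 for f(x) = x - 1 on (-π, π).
Compute the real Fourier coefficients first: a_8 = 0, b_8 = -1/4.
Then c_8 = (a_8 − i·b_8)/2 = i/8.

Final answer: i/8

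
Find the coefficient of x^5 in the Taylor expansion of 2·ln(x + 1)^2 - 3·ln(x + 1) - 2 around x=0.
Expand to order 5: 2·ln(x + 1)^2 - 3·ln(x + 1) - 2 = -34·x^5/15 + 31·x^4/12 - 3·x^3 + 7·x^2/2 - 3·x - 2 + O(x^6).
The coefficient of x^5 is -34/15.

Final answer: -34/15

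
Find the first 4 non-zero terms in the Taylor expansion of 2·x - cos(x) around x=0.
-x^4/24 + x^2/2 + 2·x - 1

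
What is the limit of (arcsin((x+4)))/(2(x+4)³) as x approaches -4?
Both numerator and denominator → 0 as x → -4; this is a 0/0 indeterminate form.
Expand each to leading order near x = -4: numerator ~ (x + 4), denominator ~ 2·(x + 4)^3.
The limit of the ratio is ∞.

Final answer: ∞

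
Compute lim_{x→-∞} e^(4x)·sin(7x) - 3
Evaluate the dominant behaviour as x → -∞; each term tends to a finite value or vanishes.
Limit = -3.

Final answer: -3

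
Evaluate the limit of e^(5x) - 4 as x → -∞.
Evaluate the dominant behaviour as x → -∞; each term tends to a finite value or vanishes.
Limit = -4.

Final answer: -4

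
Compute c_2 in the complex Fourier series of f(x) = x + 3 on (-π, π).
Compute the real Fourier coefficients first: a_2 = 0, b_2 = -1.
Then c_2 = (a_2 − i·b_2)/2 = i/2.

Final answer: i/2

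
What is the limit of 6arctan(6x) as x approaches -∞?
Evaluate the dominant behaviour as x → -∞; each term tends to a finite value or vanishes.
Limit = -3·π.

Final answer: -3·π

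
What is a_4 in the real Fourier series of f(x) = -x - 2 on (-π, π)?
a_4 = (1/π) ∫_{-π}^{π} f(x)·cos(4x) dx.
Evaluate the integral (use parity and integration by parts as needed): a_4 = 0.

Final answer: 0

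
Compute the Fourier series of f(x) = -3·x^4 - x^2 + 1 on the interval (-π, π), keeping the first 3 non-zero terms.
(-140 + 24·π^2)·cos(x) + (8 - 6·π^2)·cos(2·x) - 3·π^4/5 - π^2/3 + 1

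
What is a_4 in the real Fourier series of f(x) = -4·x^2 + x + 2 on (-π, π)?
a_4 = (1/π) ∫_{-π}^{π} f(x)·cos(4x) dx.
Evaluate the integral (use parity and integration by parts as needed): a_4 = -1.

Final answer: -1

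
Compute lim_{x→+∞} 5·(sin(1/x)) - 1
Evaluate the dominant behaviour as x → +∞; each term tends to a finite value or vanishes.
Limit = -1.

Final answer: -1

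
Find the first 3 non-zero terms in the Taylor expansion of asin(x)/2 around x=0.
3·x^5/80 + x^3/12 + x/2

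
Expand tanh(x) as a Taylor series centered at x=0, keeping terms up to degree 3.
-x^3/3 + x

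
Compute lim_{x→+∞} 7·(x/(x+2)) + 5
Evaluate the dominant behaviour as x → +∞; each term tends to a finite value or vanishes.
Limit = 12.

Final answer: 12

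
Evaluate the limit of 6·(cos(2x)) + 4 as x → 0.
Direct substitution at x = 0 gives 10.

Final answer: 10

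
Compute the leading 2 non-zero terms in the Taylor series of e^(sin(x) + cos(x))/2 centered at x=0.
e·x/2 + e/2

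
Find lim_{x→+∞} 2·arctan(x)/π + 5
Evaluate the dominant behaviour as x → +∞; each term tends to a finite value or vanishes.
Limit = 6.

Final answer: 6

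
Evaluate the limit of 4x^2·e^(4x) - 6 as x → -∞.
The product is a 0·∞ indeterminate form at x → -∞.
Rewrite the product as 4x^2 / e^(-4x) (an ∞/∞ form) and apply L'Hôpital, or use the standard hierarchy e^(4|x|) ≫ |x^2| as x → -∞.
The indeterminate product → 0, so the limit = -6.

Final answer: -6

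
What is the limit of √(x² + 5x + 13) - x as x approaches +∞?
This is an ∞ − ∞ indeterminate form.
Multiply and divide by the conjugate √(x²+5x + 13) + x; the x² terms cancel, leaving (5x + 13)/(√(x²+5x + 13)+x) → 5/2.
Limit = 5/2.

Final answer: 5/2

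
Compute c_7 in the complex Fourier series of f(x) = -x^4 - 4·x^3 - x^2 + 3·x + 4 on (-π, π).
Compute the real Fourier coefficients first: a_7 = 148/2401 + 8·π^2/49, b_7 = 342/343 - 8·π^2/7.
Then c_7 = (a_7 − i·b_7)/2 = 74/2401 + 4·π^2/49 - 171·i/343 + 4·i·π^2/7.

Final answer: 74/2401 + 4·π^2/49 - 171·i/343 + 4·i·π^2/7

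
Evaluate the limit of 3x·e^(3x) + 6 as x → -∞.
The product is a 0·∞ indeterminate form at x → -∞.
Rewrite the product as 3x / e^(-3x) (an ∞/∞ form) and apply L'Hôpital, or use the standard hierarchy e^(3|x|) ≫ |x| as x → -∞.
The indeterminate product → 0, so the limit = 6.

Final answer: 6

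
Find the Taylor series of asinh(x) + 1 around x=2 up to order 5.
1 + asinh(2) + √(5)·(x - 2)/5 - √(5)·(x - 2)^2/25 + 7·√(5)·(x - 2)^3/750 - √(5)·(x - 2)^4/500 + 7·√(5)·(x - 2)^5/25000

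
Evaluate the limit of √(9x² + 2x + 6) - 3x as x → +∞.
As x → +∞: multiply by the conjugate to get (2x+6)/(√(9x²+2x+6)+3x); the denominator ~ 6x, so the limit is 2/6 = 1/3.
Limit = 1/3.

Final answer: 1/3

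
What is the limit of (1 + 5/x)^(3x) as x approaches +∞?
As x → +∞: write (1 + 5/x)^(3x) = ((1 + 5/x)^x)^3 → (e^5)^3 = e^15.
Limit = e^(15).

Final answer: e^(15)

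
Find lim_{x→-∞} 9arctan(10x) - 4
Evaluate the dominant behaviour as x → -∞; each term tends to a finite value or vanishes.
Limit = -9·π/2 - 4.

Final answer: -9·π/2 - 4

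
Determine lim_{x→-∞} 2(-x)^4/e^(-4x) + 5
The quotient is an ∞/∞ indeterminate form as x → -∞.
Compare growth rates of the dominant terms (exponentials ≫ polynomials ≫ logarithms), or apply L'Hôpital's rule; the quotient → 0.
Adding the constant: 0 + 5 = 5. Limit = 5.

Final answer: 5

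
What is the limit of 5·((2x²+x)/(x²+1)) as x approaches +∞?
Evaluate the dominant behaviour as x → +∞; each term tends to a finite value or vanishes.
Limit = 10.

Final answer: 10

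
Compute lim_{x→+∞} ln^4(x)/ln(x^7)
This is an ∞/∞ indeterminate form as x → +∞.
Write ln(x^7) = 7·ln(x), reducing the quotient to ln^3(x)/7 → ∞.
Limit = ∞.

Final answer: ∞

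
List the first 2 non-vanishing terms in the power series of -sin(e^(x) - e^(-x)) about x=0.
x^3 - 2·x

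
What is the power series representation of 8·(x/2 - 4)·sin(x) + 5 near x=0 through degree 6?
x^6/30 - 4·x^5/15 - 2·x^4/3 + 16·x^3/3 + 4·x^2 - 32·x + 5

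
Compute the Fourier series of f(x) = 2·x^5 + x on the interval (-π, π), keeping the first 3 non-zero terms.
(-80·π^2 + 4·π^4 + 482)·sin(x) + (-2·π^4 - 16 + 10·π^2)·sin(2·x) + (-80·π^2/27 + 214/81 + 4·π^4/3)·sin(3·x)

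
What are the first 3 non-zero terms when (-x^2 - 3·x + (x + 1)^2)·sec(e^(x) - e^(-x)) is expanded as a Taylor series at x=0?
2·x^2 - x + 1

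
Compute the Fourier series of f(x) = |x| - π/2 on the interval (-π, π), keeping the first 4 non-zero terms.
-4·cos(x)/π - 4·cos(3·x)/(9·π) - 4·cos(5·x)/(25·π) - 4·cos(7·x)/(49·π)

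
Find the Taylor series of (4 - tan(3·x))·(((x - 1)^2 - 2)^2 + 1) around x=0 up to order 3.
-40·x^3 - 4·x^2 + 10·x + 8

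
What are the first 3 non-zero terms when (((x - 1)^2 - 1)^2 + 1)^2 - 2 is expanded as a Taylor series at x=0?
-8·x^3 + 8·x^2 - 1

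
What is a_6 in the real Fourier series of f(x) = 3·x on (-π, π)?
a_6 = (1/π) ∫_{-π}^{π} f(x)·cos(6x) dx.
Evaluate the integral (use parity and integration by parts as needed): a_6 = 0.

Final answer: 0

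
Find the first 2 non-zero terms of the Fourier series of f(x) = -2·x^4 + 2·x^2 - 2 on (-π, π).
(-104 + 16·π^2)·cos(x) - 2·π^4/5 - 2 + 2·π^2/3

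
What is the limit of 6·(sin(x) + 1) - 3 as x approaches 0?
Direct substitution at x = 0 gives 3.

Final answer: 3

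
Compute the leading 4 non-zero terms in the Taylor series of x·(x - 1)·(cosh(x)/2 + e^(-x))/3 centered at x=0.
11·x^4/36 - 7·x^3/12 + 5·x^2/6 - x/2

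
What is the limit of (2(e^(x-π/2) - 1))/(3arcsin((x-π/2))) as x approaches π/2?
Both numerator and denominator → 0 as x → π/2; this is a 0/0 indeterminate form.
Expand each to leading order near x = π/2: numerator ~ 2·(x - π/2), denominator ~ 3·(x - π/2).
The limit of the ratio is 2/3.

Final answer: 2/3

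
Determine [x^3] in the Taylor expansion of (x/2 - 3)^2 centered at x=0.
Expand to order 3: (x/2 - 3)^2 = x^2/4 - 3·x + 9 + O(x^4).
The coefficient of x^3 is 0.

Final answer: 0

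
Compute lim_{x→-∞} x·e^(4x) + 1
The product is a 0·∞ indeterminate form at x → -∞.
Rewrite the product as x / e^(-4x) (an ∞/∞ form) and apply L'Hôpital, or use the standard hierarchy e^(4|x|) ≫ |x| as x → -∞.
The indeterminate product → 0, so the limit = 1.

Final answer: 1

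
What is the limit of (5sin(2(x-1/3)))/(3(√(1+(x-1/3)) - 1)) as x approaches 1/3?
Both numerator and denominator → 0 as x → 1/3; this is a 0/0 indeterminate form.
Expand each to leading order near x = 1/3: numerator ~ 10·(x - 1/3), denominator ~ 3·(x - 1/3)/2.
The limit of the ratio is 20/3.

Final answer: 20/3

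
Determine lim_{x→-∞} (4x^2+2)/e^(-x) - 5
The quotient is an ∞/∞ indeterminate form as x → -∞.
Compare growth rates of the dominant terms (exponentials ≫ polynomials ≫ logarithms), or apply L'Hôpital's rule; the quotient → 0.
Adding the constant: 0 - 5 = -5. Limit = -5.

Final answer: -5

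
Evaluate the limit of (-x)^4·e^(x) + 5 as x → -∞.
The product is a 0·∞ indeterminate form at x → -∞.
Rewrite the product as (-x)^4 / e^(-x) (an ∞/∞ form) and apply L'Hôpital, or use the standard hierarchy e^(|x|) ≫ |(-x)^4| as x → -∞.
The indeterminate product → 0, so the limit = 5.

Final answer: 5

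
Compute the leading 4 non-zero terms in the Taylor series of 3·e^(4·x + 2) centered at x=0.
32·x^3·e^(2) + 24·x^2·e^(2) + 12·x·e^(2) + 3·e^(2)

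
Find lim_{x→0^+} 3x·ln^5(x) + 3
The product is a 0·∞ indeterminate form at x → 0⁺.
Rewrite the product as 3·ln^5(x) / x^(-1) and apply L'Hôpital, or use the standard hierarchy x^(-1) ≫ |ln x|^5 as x → 0⁺.
The indeterminate product → 0, so the limit = 3.

Final answer: 3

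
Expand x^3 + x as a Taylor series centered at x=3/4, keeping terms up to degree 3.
75/64 + 43·(x - 3/4)/16 + 9·(x - 3/4)^2/4 + (x - 3/4)^3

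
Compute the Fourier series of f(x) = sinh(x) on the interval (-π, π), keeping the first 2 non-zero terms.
sin(x)·sinh(π)/π - 4·sin(2·x)·sinh(π)/(5·π)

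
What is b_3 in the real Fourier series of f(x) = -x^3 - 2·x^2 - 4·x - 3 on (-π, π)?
b_3 = (1/π) ∫_{-π}^{π} f(x)·sin(3x) dx.
Evaluate the integral (use parity and integration by parts as needed): b_3 = -2·π^2/3 - 20/9.

Final answer: -2·π^2/3 - 20/9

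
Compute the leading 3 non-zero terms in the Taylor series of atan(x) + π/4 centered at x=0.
-x^3/3 + x + π/4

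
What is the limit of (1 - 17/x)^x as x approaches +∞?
As x → +∞: this is the defining limit (1 - 17/x)^x → e^(-17).
Limit = e^(-17).

Final answer: e^(-17)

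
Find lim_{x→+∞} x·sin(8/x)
As x → +∞: let u = 8/x → 0⁺; then x·sin(8/x) = 8·sin(u)/u → 8·1 = 8.
Limit = 8.

Final answer: 8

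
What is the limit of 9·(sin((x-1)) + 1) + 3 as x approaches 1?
Direct substitution at x = 1 gives 12.

Final answer: 12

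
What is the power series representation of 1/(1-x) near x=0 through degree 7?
x^7 + x^6 + x^5 + x^4 + x^3 + x^2 + x + 1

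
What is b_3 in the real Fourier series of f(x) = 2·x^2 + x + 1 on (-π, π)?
b_3 = (1/π) ∫_{-π}^{π} f(x)·sin(3x) dx.
Evaluate the integral (use parity and integration by parts as needed): b_3 = 2/3.

Final answer: 2/3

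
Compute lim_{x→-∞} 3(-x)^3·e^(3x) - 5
The product is a 0·∞ indeterminate form at x → -∞.
Rewrite the product as 3(-x)^3 / e^(-3x) (an ∞/∞ form) and apply L'Hôpital, or use the standard hierarchy e^(3|x|) ≫ |(-x)^3| as x → -∞.
The indeterminate product → 0, so the limit = -5.

Final answer: -5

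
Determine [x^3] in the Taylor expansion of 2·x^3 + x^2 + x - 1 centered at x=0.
Expand to order 3: 2·x^3 + x^2 + x - 1 = 2·x^3 + x^2 + x - 1 + O(x^4).
The coefficient of x^3 is 2.

Final answer: 2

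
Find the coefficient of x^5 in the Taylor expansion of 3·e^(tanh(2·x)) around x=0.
Expand to order 5: 3·e^(tanh(2·x)) = -12·x^5/5 - 14·x^4 - 4·x^3 + 6·x^2 + 6·x + 3 + O(x^6).
The coefficient of x^5 is -12/5.

Final answer: -12/5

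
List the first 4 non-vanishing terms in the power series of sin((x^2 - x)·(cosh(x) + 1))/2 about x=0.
-7·x^4/4 + 5·x^3/12 + x^2 - x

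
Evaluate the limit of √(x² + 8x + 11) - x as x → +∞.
This is an ∞ − ∞ indeterminate form.
Multiply and divide by the conjugate √(x²+8x + 11) + x; the x² terms cancel, leaving (8x + 11)/(√(x²+8x + 11)+x) → 8/2 = 4.
Limit = 4.

Final answer: 4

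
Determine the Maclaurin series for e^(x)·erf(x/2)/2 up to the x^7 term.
3·x^7/(8960·√(π)) + x^6/(2880·√(π)) + x^5/(320·√(π)) + x^4/(24·√(π)) + 5·x^3/(24·√(π)) + x^2/(2·√(π)) + x/(2·√(π))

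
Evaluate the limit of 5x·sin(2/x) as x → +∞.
As x → +∞: let u = 2/x → 0⁺; then 5·x·sin(2/x) = 5·2·sin(u)/u → 5·2·1 = 10.
Limit = 10.

Final answer: 10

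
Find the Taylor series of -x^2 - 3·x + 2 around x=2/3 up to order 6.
-4/9 - 13·(x - 2/3)/3 - (x - 2/3)^2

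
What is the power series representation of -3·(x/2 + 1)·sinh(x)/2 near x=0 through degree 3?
-x^3/4 - 3·x^2/4 - 3·x/2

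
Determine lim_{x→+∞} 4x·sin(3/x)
As x → +∞: let u = 3/x → 0⁺; then 4·x·sin(3/x) = 4·3·sin(u)/u → 4·3·1 = 12.
Limit = 12.

Final answer: 12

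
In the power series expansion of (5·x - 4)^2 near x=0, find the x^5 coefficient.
Expand to order 5: (5·x - 4)^2 = 25·x^2 - 40·x + 16 + O(x^6).
The coefficient of x^5 is 0.

Final answer: 0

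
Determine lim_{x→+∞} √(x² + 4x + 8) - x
This is an ∞ − ∞ indeterminate form.
Multiply and divide by the conjugate √(x²+4x + 8) + x; the x² terms cancel, leaving (4x + 8)/(√(x²+4x + 8)+x) → 4/2 = 2.
Limit = 2.

Final answer: 2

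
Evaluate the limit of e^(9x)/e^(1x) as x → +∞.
This is an ∞/∞ indeterminate form as x → +∞.
Rewrite e^(9x)/e^(1x) = e^((9−1)x) = e^(8x); the exponent coefficient is 8 > 0 so e^(8x) → ∞.
Limit = ∞.

Final answer: ∞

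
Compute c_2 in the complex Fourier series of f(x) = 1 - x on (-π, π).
Compute the real Fourier coefficients first: a_2 = 0, b_2 = 1.
Then c_2 = (a_2 − i·b_2)/2 = -i/2.

Final answer: -i/2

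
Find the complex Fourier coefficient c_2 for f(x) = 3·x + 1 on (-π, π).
Compute the real Fourier coefficients first: a_2 = 0, b_2 = -3.
Then c_2 = (a_2 − i·b_2)/2 = 3·i/2.

Final answer: 3·i/2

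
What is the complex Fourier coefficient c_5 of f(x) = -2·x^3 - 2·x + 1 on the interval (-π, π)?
Compute the real Fourier coefficients first: a_5 = 0, b_5 = -4·π^2/5 - 76/125.
Then c_5 = (a_5 − i·b_5)/2 = 38·i/125 + 2·i·π^2/5.

Final answer: 38·i/125 + 2·i·π^2/5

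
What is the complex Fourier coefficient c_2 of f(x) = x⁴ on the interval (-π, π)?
Compute the real Fourier coefficients first: a_2 = -3 + 2·π^2, b_2 = 0.
Then c_2 = (a_2 − i·b_2)/2 = -3/2 + π^2.

Final answer: -3/2 + π^2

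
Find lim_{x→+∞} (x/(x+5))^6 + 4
As x → +∞: x/(x+5) = 1/(1 + 5/x) → 1, and the 6th power of a limit-1 base also → 1; with the additive constant, 1 + 4 = 5.
Limit = 5.

Final answer: 5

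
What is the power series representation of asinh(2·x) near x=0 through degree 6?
12·x^5/5 - 4·x^3/3 + 2·x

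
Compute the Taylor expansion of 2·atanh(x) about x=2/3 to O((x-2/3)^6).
2·atanh(2/3) + 18·(x - 2/3)/5 + 108·(x - 2/3)^2/25 + 1134·(x - 2/3)^3/125 + 12636·(x - 2/3)^4/625 + 759618·(x - 2/3)^5/15625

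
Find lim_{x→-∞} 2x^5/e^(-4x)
This is an ∞/∞ indeterminate form as x → -∞.
Compare growth rates of the dominant terms (exponentials ≫ polynomials ≫ logarithms), or apply L'Hôpital's rule; the quotient → 0.
Limit = 0.

Final answer: 0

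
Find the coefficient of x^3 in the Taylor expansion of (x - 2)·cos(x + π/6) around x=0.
Expand to order 3: (x - 2)·cos(x + π/6) = x^3·(-√(3)/4 - 1/6) + x^2·(-1/2 + √(3)/2) + x·(√(3)/2 + 1) - √(3) + O(x^4).
The coefficient of x^3 is -√(3)/4 - 1/6.

Final answer: -√(3)/4 - 1/6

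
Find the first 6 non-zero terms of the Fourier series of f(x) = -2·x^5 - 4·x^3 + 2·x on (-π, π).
(-428 - 4·π^4 + 72·π^2)·sin(x) + (-6·π^2 + 7 + 2·π^4)·sin(2·x) + (-4·π^4/3 + 92/81 + 8·π^2/27)·sin(3·x) + (-41/32 + 3·π^2/4 + π^4)·sin(4·x) + (-4·π^4/5 - 24·π^2/25 + 644/625)·sin(5·x) + (-67/81 + 26·π^2/27 + 2·π^4/3)·sin(6·x)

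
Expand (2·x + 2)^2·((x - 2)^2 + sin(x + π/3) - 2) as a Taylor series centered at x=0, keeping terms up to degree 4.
x^4·(10/3 - 11·√(3)/12) + x^3·(-19/3 - 2·√(3)) + x^2·(-16 + √(3)) + x·(2 + 4·√(3)) + 2·√(3) + 8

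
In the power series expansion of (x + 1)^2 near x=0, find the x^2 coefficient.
Expand to order 2: (x + 1)^2 = x^2 + 2·x + 1 + O(x^3).
The coefficient of x^2 is 1.

Final answer: 1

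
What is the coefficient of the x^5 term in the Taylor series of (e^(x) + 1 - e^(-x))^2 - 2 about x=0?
Expand to order 5: (e^(x) + 1 - e^(-x))^2 - 2 = x^5/30 + 4·x^4/3 + 2·x^3/3 + 4·x^2 + 4·x - 1 + O(x^6).
The coefficient of x^5 is 1/30.

Final answer: 1/30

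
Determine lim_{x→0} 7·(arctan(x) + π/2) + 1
Direct substitution at x = 0 gives 1 + 7·π/2.

Final answer: 1 + 7·π/2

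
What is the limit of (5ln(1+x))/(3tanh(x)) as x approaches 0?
Both numerator and denominator → 0 as x → 0; this is a 0/0 indeterminate form.
Expand each to leading order near x = 0: numerator ~ 5·x, denominator ~ 3·x.
The limit of the ratio is 5/3.

Final answer: 5/3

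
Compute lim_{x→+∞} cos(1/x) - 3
Evaluate the dominant behaviour as x → +∞; each term tends to a finite value or vanishes.
Limit = -2.

Final answer: -2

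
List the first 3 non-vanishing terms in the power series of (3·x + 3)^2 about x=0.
9·x^2 + 18·x + 9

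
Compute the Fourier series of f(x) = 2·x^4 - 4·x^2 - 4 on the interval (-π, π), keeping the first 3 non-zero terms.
(112 - 16·π^2)·cos(x) + (-10 + 4·π^2)·cos(2·x) - 4·π^2/3 - 4 + 2·π^4/5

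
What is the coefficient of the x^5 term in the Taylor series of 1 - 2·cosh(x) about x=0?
Expand to order 5: 1 - 2·cosh(x) = -x^4/12 - x^2 - 1 + O(x^6).
The coefficient of x^5 is 0.

Final answer: 0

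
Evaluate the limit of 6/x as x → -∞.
Evaluate the dominant behaviour as x → -∞; each term tends to a finite value or vanishes.
Limit = 0.

Final answer: 0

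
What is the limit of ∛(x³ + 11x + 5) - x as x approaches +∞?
This is an ∞ − ∞ indeterminate form.
Multiply by (A² + AB + B²)/(A² + AB + B²) where A = ∛(x³+11x + 5), B = x to use A³ − B³ = (A−B)(A²+AB+B²); the x³ terms cancel, leaving (11x + 5)/(A²+AB+B²) with denominator ~ 3x², so the limit is 0.
Limit = 0.

Final answer: 0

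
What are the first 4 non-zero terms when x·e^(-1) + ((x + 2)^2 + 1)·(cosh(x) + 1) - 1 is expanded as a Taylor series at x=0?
2·x^3 + 9·x^2/2 + x·(e^(-1) + 8) + 9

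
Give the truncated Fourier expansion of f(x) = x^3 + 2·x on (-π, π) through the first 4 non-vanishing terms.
(-8 + 2·π^2)·sin(x) + (-π^2 - 1/2)·sin(2·x) + (8/9 + 2·π^2/3)·sin(3·x) + (-π^2/2 - 13/16)·sin(4·x)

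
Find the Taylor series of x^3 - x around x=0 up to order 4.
x^3 - x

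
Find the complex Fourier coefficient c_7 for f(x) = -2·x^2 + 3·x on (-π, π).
Compute the real Fourier coefficients first: a_7 = 8/49, b_7 = 6/7.
Then c_7 = (a_7 − i·b_7)/2 = 4/49 - 3·i/7.

Final answer: 4/49 - 3·i/7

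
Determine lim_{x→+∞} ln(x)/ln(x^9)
This is an ∞/∞ indeterminate form as x → +∞.
Write ln(x^9) = 9·ln(x), reducing the quotient to 1/9.
Limit = 1/9.

Final answer: 1/9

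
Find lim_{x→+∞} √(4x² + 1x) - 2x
As x → +∞: multiply by the conjugate to get (1x)/(√(4x²+1x)+2x); the denominator ~ 4x, so the limit is 1/4.
Limit = 1/4.

Final answer: 1/4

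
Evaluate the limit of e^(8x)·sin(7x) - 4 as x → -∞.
Evaluate the dominant behaviour as x → -∞; each term tends to a finite value or vanishes.
Limit = -4.

Final answer: -4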